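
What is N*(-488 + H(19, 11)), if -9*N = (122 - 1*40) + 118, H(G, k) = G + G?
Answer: 10000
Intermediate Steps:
H(G, k) = 2*G
N = -200/9 (N = -((122 - 1*40) + 118)/9 = -((122 - 40) + 118)/9 = -(82 + 118)/9 = -⅑*200 = -200/9 ≈ -22.222)
N*(-488 + H(19, 11)) = -200*(-488 + 2*19)/9 = -200*(-488 + 38)/9 = -200/9*(-450) = 10000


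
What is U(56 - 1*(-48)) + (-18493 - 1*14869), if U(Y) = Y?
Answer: -33258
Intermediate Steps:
U(56 - 1*(-48)) + (-18493 - 1*14869) = (56 - 1*(-48)) + (-18493 - 1*14869) = (56 + 48) + (-18493 - 14869) = 104 - 33362 = -33258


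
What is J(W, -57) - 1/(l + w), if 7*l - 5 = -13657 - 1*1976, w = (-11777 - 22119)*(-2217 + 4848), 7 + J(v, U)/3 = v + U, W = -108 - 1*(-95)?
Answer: -144208278053/624278260 ≈ -231.00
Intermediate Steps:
W = -13 (W = -108 + 95 = -13)
J(v, U) = -21 + 3*U + 3*v (J(v, U) = -21 + 3*(v + U) = -21 + 3*(U + v) = -21 + (3*U + 3*v) = -21 + 3*U + 3*v)
w = -89180376 (w = -33896*2631 = -89180376)
l = -15628/7 (l = 5/7 + (-13657 - 1*1976)/7 = 5/7 + (-13657 - 1976)/7 = 5/7 + (⅐)*(-15633) = 5/7 - 15633/7 = -15628/7 ≈ -2232.6)
J(W, -57) - 1/(l + w) = (-21 + 3*(-57) + 3*(-13)) - 1/(-15628/7 - 89180376) = (-21 - 171 - 39) - 1/(-624278260/7) = -231 - 1*(-7/624278260) = -231 + 7/624278260 = -144208278053/624278260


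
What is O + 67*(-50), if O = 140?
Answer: -3210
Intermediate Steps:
O + 67*(-50) = 140 + 67*(-50) = 140 - 3350 = -3210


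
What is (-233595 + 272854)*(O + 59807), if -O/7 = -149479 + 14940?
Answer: 39321029220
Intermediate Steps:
O = 941773 (O = -7*(-149479 + 14940) = -7*(-134539) = 941773)
(-233595 + 272854)*(O + 59807) = (-233595 + 272854)*(941773 + 59807) = 39259*1001580 = 39321029220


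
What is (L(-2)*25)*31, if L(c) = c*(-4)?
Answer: 6200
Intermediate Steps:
L(c) = -4*c
(L(-2)*25)*31 = (-4*(-2)*25)*31 = (8*25)*31 = 200*31 = 6200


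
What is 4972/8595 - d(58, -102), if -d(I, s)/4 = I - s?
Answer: 5505772/8595 ≈ 640.58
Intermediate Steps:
d(I, s) = -4*I + 4*s (d(I, s) = -4*(I - s) = -4*I + 4*s)
4972/8595 - d(58, -102) = 4972/8595 - (-4*58 + 4*(-102)) = 4972*(1/8595) - (-232 - 408) = 4972/8595 - 1*(-640) = 4972/8595 + 640 = 5505772/8595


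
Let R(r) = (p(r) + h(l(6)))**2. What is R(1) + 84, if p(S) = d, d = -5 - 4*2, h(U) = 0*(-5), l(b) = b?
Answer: 253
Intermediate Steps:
h(U) = 0
d = -13 (d = -5 - 8 = -13)
p(S) = -13
R(r) = 169 (R(r) = (-13 + 0)**2 = (-13)**2 = 169)
R(1) + 84 = 169 + 84 = 253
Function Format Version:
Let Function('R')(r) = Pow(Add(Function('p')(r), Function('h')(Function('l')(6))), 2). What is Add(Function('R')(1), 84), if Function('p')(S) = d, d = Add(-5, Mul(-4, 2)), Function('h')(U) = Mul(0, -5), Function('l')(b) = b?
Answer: 253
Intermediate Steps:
Function('h')(U) = 0
d = -13 (d = Add(-5, -8) = -13)
Function('p')(S) = -13
Function('R')(r) = 169 (Function('R')(r) = Pow(Add(-13, 0), 2) = Pow(-13, 2) = 169)
Add(Function('R')(1), 84) = Add(169, 84) = 253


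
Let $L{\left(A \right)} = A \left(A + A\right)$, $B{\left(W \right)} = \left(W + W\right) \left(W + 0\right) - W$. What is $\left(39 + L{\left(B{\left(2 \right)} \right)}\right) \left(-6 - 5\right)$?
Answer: $-1221$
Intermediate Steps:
$B{\left(W \right)} = - W + 2 W^{2}$ ($B{\left(W \right)} = 2 W W - W = 2 W^{2} - W = - W + 2 W^{2}$)
$L{\left(A \right)} = 2 A^{2}$ ($L{\left(A \right)} = A 2 A = 2 A^{2}$)
$\left(39 + L{\left(B{\left(2 \right)} \right)}\right) \left(-6 - 5\right) = \left(39 + 2 \left(2 \left(-1 + 2 \cdot 2\right)\right)^{2}\right) \left(-6 - 5\right) = \left(39 + 2 \left(2 \left(-1 + 4\right)\right)^{2}\right) \left(-6 - 5\right) = \left(39 + 2 \left(2 \cdot 3\right)^{2}\right) \left(-11\right) = \left(39 + 2 \cdot 6^{2}\right) \left(-11\right) = \left(39 + 2 \cdot 36\right) \left(-11\right) = \left(39 + 72\right) \left(-11\right) = 111 \left(-11\right) = -1221$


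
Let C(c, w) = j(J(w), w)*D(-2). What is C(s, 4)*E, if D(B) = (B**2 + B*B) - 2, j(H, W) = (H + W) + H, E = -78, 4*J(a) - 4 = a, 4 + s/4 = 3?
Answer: -3744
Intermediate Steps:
s = -4 (s = -16 + 4*3 = -16 + 12 = -4)
J(a) = 1 + a/4
j(H, W) = W + 2*H
D(B) = -2 + 2*B**2 (D(B) = (B**2 + B**2) - 2 = 2*B**2 - 2 = -2 + 2*B**2)
C(c, w) = 12 + 9*w (C(c, w) = (w + 2*(1 + w/4))*(-2 + 2*(-2)**2) = (w + (2 + w/2))*(-2 + 2*4) = (2 + 3*w/2)*(-2 + 8) = (2 + 3*w/2)*6 = 12 + 9*w)
C(s, 4)*E = (12 + 9*4)*(-78) = (12 + 36)*(-78) = 48*(-78) = -3744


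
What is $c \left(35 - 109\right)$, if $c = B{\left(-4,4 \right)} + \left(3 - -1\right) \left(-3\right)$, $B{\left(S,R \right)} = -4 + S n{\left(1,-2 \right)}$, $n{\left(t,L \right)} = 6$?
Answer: $2960$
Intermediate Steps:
$B{\left(S,R \right)} = -4 + 6 S$ ($B{\left(S,R \right)} = -4 + S 6 = -4 + 6 S$)
$c = -40$ ($c = \left(-4 + 6 \left(-4\right)\right) + \left(3 - -1\right) \left(-3\right) = \left(-4 - 24\right) + \left(3 + 1\right) \left(-3\right) = -28 + 4 \left(-3\right) = -28 - 12 = -40$)
$c \left(35 - 109\right) = - 40 \left(35 - 109\right) = \left(-40\right) \left(-74\right) = 2960$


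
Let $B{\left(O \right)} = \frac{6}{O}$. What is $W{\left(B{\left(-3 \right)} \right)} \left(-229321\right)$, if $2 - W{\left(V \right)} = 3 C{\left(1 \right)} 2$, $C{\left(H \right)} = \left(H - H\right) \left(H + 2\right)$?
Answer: $-458642$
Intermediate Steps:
$C{\left(H \right)} = 0$ ($C{\left(H \right)} = 0 \left(2 + H\right) = 0$)
$W{\left(V \right)} = 2$ ($W{\left(V \right)} = 2 - 3 \cdot 0 \cdot 2 = 2 - 0 \cdot 2 = 2 - 0 = 2 + 0 = 2$)
$W{\left(B{\left(-3 \right)} \right)} \left(-229321\right) = 2 \left(-229321\right) = -458642$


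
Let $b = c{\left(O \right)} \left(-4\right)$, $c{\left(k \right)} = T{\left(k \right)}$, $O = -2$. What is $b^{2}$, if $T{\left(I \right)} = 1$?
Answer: $16$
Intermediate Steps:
$c{\left(k \right)} = 1$
$b = -4$ ($b = 1 \left(-4\right) = -4$)
$b^{2} = \left(-4\right)^{2} = 16$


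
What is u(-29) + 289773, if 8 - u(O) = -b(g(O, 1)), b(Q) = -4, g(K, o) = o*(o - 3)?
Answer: 289777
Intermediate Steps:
g(K, o) = o*(-3 + o)
u(O) = 4 (u(O) = 8 - (-1)*(-4) = 8 - 1*4 = 8 - 4 = 4)
u(-29) + 289773 = 4 + 289773 = 289777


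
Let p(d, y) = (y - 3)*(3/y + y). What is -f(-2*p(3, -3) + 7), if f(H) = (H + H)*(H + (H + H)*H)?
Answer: 272322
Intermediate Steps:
p(d, y) = (-3 + y)*(y + 3/y)
f(H) = 2*H*(H + 2*H²) (f(H) = (2*H)*(H + (2*H)*H) = (2*H)*(H + 2*H²) = 2*H*(H + 2*H²))
-f(-2*p(3, -3) + 7) = -(-2*(3 + (-3)² - 9/(-3) - 3*(-3)) + 7)²*(2 + 4*(-2*(3 + (-3)² - 9/(-3) - 3*(-3)) + 7)) = -(-2*(3 + 9 - 9*(-⅓) + 9) + 7)²*(2 + 4*(-2*(3 + 9 - 9*(-⅓) + 9) + 7)) = -(-2*(3 + 9 + 3 + 9) + 7)²*(2 + 4*(-2*(3 + 9 + 3 + 9) + 7)) = -(-2*24 + 7)²*(2 + 4*(-2*24 + 7)) = -(-48 + 7)²*(2 + 4*(-48 + 7)) = -(-41)²*(2 + 4*(-41)) = -1681*(2 - 164) = -1681*(-162) = -1*(-272322) = 272322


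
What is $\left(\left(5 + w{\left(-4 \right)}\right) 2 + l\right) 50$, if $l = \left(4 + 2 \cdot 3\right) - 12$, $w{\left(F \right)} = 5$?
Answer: $900$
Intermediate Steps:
$l = -2$ ($l = \left(4 + 6\right) - 12 = 10 - 12 = -2$)
$\left(\left(5 + w{\left(-4 \right)}\right) 2 + l\right) 50 = \left(\left(5 + 5\right) 2 - 2\right) 50 = \left(10 \cdot 2 - 2\right) 50 = \left(20 - 2\right) 50 = 18 \cdot 50 = 900$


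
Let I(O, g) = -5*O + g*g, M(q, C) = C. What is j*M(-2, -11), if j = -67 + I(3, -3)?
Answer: 803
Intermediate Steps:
I(O, g) = g**2 - 5*O (I(O, g) = -5*O + g**2 = g**2 - 5*O)
j = -73 (j = -67 + ((-3)**2 - 5*3) = -67 + (9 - 15) = -67 - 6 = -73)
j*M(-2, -11) = -73*(-11) = 803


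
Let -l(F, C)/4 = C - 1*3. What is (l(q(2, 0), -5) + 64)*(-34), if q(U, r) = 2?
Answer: -3264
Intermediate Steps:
l(F, C) = 12 - 4*C (l(F, C) = -4*(C - 1*3) = -4*(C - 3) = -4*(-3 + C) = 12 - 4*C)
(l(q(2, 0), -5) + 64)*(-34) = ((12 - 4*(-5)) + 64)*(-34) = ((12 + 20) + 64)*(-34) = (32 + 64)*(-34) = 96*(-34) = -3264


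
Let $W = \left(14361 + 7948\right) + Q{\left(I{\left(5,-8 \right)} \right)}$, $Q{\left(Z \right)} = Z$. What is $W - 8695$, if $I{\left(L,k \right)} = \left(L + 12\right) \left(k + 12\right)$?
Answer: $13682$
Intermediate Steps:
$I{\left(L,k \right)} = \left(12 + L\right) \left(12 + k\right)$
$W = 22377$ ($W = \left(14361 + 7948\right) + \left(144 + 12 \cdot 5 + 12 \left(-8\right) + 5 \left(-8\right)\right) = 22309 + \left(144 + 60 - 96 - 40\right) = 22309 + 68 = 22377$)
$W - 8695 = 22377 - 8695 = 13682$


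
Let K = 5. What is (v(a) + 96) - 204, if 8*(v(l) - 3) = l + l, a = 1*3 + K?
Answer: -103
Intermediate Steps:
a = 8 (a = 1*3 + 5 = 3 + 5 = 8)
v(l) = 3 + l/4 (v(l) = 3 + (l + l)/8 = 3 + (2*l)/8 = 3 + l/4)
(v(a) + 96) - 204 = ((3 + (¼)*8) + 96) - 204 = ((3 + 2) + 96) - 204 = (5 + 96) - 204 = 101 - 204 = -103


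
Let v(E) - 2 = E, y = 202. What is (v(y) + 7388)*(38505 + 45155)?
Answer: 635146720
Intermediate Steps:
v(E) = 2 + E
(v(y) + 7388)*(38505 + 45155) = ((2 + 202) + 7388)*(38505 + 45155) = (204 + 7388)*83660 = 7592*83660 = 635146720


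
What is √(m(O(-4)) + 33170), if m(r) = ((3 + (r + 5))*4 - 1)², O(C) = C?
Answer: √33395 ≈ 182.74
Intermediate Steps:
m(r) = (31 + 4*r)² (m(r) = ((3 + (5 + r))*4 - 1)² = ((8 + r)*4 - 1)² = ((32 + 4*r) - 1)² = (31 + 4*r)²)
√(m(O(-4)) + 33170) = √((31 + 4*(-4))² + 33170) = √((31 - 16)² + 33170) = √(15² + 33170) = √(225 + 33170) = √33395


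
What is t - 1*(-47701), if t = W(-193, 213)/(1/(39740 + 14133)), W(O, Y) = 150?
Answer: 8128651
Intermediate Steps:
t = 8080950 (t = 150/(1/(39740 + 14133)) = 150/(1/53873) = 150*53873 = 8080950)
t - 1*(-47701) = 8080950 - 1*(-47701) = 8080950 + 47701 = 8128651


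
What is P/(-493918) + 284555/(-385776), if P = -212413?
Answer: -29301499501/95270855184 ≈ -0.30756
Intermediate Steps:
P/(-493918) + 284555/(-385776) = -212413/(-493918) + 284555/(-385776) = -212413*(-1/493918) + 284555*(-1/385776) = 212413/493918 - 284555/385776 = -29301499501/95270855184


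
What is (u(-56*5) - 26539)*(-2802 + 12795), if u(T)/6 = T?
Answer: -281992467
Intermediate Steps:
u(T) = 6*T
(u(-56*5) - 26539)*(-2802 + 12795) = (6*(-56*5) - 26539)*(-2802 + 12795) = (6*(-280) - 26539)*9993 = (-1680 - 26539)*9993 = -28219*9993 = -281992467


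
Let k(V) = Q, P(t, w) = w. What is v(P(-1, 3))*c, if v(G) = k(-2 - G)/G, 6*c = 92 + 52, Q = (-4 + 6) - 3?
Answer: -8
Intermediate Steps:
Q = -1 (Q = 2 - 3 = -1)
k(V) = -1
c = 24 (c = (92 + 52)/6 = (1/6)*144 = 24)
v(G) = -1/G
v(P(-1, 3))*c = -1/3*24 = -8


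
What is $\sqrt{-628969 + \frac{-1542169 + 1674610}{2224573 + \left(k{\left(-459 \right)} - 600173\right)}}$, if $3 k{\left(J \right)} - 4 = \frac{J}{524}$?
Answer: $\frac{13 i \sqrt{24268005340965068593573}}{2553558437} \approx 793.08 i$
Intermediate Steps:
$k{\left(J \right)} = \frac{4}{3} + \frac{J}{1572}$ ($k{\left(J \right)} = \frac{4}{3} + \frac{J \frac{1}{524}}{3} = \frac{4}{3} + \frac{\frac{1}{524} J}{3} = \frac{4}{3} + \frac{J}{1572}$)
$\sqrt{-628969 + \frac{-1542169 + 1674610}{2224573 + \left(k{\left(-459 \right)} - 600173\right)}} = \sqrt{-628969 + \frac{-1542169 + 1674610}{2224573 + \left(\left(\frac{4}{3} + \frac{1}{1572} \left(-459\right)\right) - 600173\right)}} = \sqrt{-628969 + \frac{132441}{2224573 + \left(\left(\frac{4}{3} - \frac{153}{524}\right) - 600173\right)}} = \sqrt{-628969 + \frac{132441}{2224573 + \left(\frac{1637}{1572} - 600173\right)}} = \sqrt{-628969 + \frac{132441}{2224573 - \frac{943470319}{1572}}} = \sqrt{-628969 + \frac{132441}{\frac{2553558437}{1572}}} = \sqrt{-628969 + 132441 \cdot \frac{1572}{2553558437}} = \sqrt{-628969 + \frac{208197252}{2553558437}} = \sqrt{- \frac{1606108888364201}{2553558437}} = \frac{13 i \sqrt{24268005340965068593573}}{2553558437}$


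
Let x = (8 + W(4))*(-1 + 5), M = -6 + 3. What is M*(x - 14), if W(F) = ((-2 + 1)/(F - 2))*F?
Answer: -30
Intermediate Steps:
W(F) = -F/(-2 + F) (W(F) = (-1/(-2 + F))*F = -F/(-2 + F))
M = -3
x = 24 (x = (8 - 1*4/(-2 + 4))*(-1 + 5) = (8 - 1*4/2)*4 = (8 - 1*4*½)*4 = (8 - 2)*4 = 6*4 = 24)
M*(x - 14) = -3*(24 - 14) = -3*10 = -30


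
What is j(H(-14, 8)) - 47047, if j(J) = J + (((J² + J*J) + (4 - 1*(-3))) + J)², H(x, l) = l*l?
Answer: 68230186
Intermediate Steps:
H(x, l) = l²
j(J) = J + (7 + J + 2*J²)² (j(J) = J + (((J² + J²) + (4 + 3)) + J)² = J + ((2*J² + 7) + J)² = J + ((7 + 2*J²) + J)² = J + (7 + J + 2*J²)²)
j(H(-14, 8)) - 47047 = (8² + (7 + 8² + 2*(8²)²)²) - 47047 = (64 + (7 + 64 + 2*64²)²) - 47047 = (64 + (7 + 64 + 2*4096)²) - 47047 = (64 + (7 + 64 + 8192)²) - 47047 = (64 + 8263²) - 47047 = (64 + 68277169) - 47047 = 68277233 - 47047 = 68230186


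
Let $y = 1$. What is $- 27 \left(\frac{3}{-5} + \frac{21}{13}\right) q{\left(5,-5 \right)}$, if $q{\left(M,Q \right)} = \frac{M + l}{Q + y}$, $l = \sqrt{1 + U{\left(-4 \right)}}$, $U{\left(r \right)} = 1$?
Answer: $\frac{891}{26} + \frac{891 \sqrt{2}}{130} \approx 43.962$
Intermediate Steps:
$l = \sqrt{2}$ ($l = \sqrt{1 + 1} = \sqrt{2} \approx 1.4142$)
$q{\left(M,Q \right)} = \frac{M + \sqrt{2}}{1 + Q}$ ($q{\left(M,Q \right)} = \frac{M + \sqrt{2}}{Q + 1} = \frac{M + \sqrt{2}}{1 + Q}$)
$- 27 \left(\frac{3}{-5} + \frac{21}{13}\right) q{\left(5,-5 \right)} = - 27 \left(\frac{3}{-5} + \frac{21}{13}\right) \frac{5 + \sqrt{2}}{1 - 5} = - 27 \left(3 \left(- \frac{1}{5}\right) + 21 \cdot \frac{1}{13}\right) \frac{5 + \sqrt{2}}{-4} = - 27 \left(- \frac{3}{5} + \frac{21}{13}\right) \left(- \frac{5 + \sqrt{2}}{4}\right) = \left(-27\right) \frac{66}{65} \left(- \frac{5}{4} - \frac{\sqrt{2}}{4}\right) = - \frac{1782 \left(- \frac{5}{4} - \frac{\sqrt{2}}{4}\right)}{65} = \frac{891}{26} + \frac{891 \sqrt{2}}{130}$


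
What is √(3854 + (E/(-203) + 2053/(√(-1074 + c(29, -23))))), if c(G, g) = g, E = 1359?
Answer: √(190792805963081 - 92808478469*I*√1097)/222691 ≈ 62.029 - 0.49965*I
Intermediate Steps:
√(3854 + (E/(-203) + 2053/(√(-1074 + c(29, -23))))) = √(3854 + (1359/(-203) + 2053/(√(-1074 - 23)))) = √(3854 + (1359*(-1/203) + 2053/(√(-1097)))) = √(3854 + (-1359/203 + 2053/((I*√1097)))) = √(3854 + (-1359/203 + 2053*(-I*√1097/1097))) = √(3854 + (-1359/203 - 2053*I*√1097/1097)) = √(781003/203 - 2053*I*√1097/1097)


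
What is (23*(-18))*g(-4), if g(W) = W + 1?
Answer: 1242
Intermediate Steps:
g(W) = 1 + W
(23*(-18))*g(-4) = (23*(-18))*(1 - 4) = -414*(-3) = 1242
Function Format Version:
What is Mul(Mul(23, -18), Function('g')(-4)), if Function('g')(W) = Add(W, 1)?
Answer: 1242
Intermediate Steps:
Function('g')(W) = Add(1, W)
Mul(Mul(23, -18), Function('g')(-4)) = Mul(Mul(23, -18), Add(1, -4)) = Mul(-414, -3) = 1242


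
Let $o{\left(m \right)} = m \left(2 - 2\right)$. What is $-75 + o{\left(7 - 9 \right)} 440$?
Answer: $-75$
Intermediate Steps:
$o{\left(m \right)} = 0$ ($o{\left(m \right)} = m 0 = 0$)
$-75 + o{\left(7 - 9 \right)} 440 = -75 + 0 \cdot 440 = -75 + 0 = -75$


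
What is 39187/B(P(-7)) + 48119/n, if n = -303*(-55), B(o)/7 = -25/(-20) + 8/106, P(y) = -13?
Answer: 138541537333/32780055 ≈ 4226.4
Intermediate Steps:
B(o) = 1967/212 (B(o) = 7*(-25/(-20) + 8/106) = 7*(-25*(-1/20) + 8*(1/106)) = 7*(5/4 + 4/53) = 7*(281/212) = 1967/212)
n = 16665
39187/B(P(-7)) + 48119/n = 39187/(1967/212) + 48119/16665 = 39187*(212/1967) + 48119*(1/16665) = 8307644/1967 + 48119/16665 = 138541537333/32780055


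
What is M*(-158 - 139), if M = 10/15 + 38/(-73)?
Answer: -3168/73 ≈ -43.397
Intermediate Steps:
M = 32/219 (M = 10*(1/15) + 38*(-1/73) = 2/3 - 38/73 = 32/219 ≈ 0.14612)
M*(-158 - 139) = 32*(-158 - 139)/219 = (32/219)*(-297) = -3168/73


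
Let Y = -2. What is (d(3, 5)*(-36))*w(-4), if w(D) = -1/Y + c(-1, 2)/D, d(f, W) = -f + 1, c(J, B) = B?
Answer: 0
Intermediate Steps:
d(f, W) = 1 - f
w(D) = ½ + 2/D (w(D) = -1/(-2) + 2/D = -1*(-½) + 2/D = ½ + 2/D)
(d(3, 5)*(-36))*w(-4) = ((1 - 1*3)*(-36))*((½)*(4 - 4)/(-4)) = ((1 - 3)*(-36))*((½)*(-¼)*0) = -2*(-36)*0 = 72*0 = 0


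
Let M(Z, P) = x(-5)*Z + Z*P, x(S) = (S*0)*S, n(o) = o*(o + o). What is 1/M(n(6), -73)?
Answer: -1/5256 ≈ -0.00019026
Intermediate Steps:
n(o) = 2*o**2 (n(o) = o*(2*o) = 2*o**2)
x(S) = 0 (x(S) = 0*S = 0)
M(Z, P) = P*Z (M(Z, P) = 0*Z + Z*P = 0 + P*Z = P*Z)
1/M(n(6), -73) = 1/(-146*6**2) = 1/(-146*36) = 1/(-73*72) = 1/(-5256) = -1/5256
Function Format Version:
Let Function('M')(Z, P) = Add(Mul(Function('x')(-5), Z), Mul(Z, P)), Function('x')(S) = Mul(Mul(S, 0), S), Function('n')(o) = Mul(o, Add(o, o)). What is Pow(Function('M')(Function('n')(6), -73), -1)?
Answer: Rational(-1, 5256) ≈ -0.00019026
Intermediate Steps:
Function('n')(o) = Mul(2, Pow(o, 2)) (Function('n')(o) = Mul(o, Mul(2, o)) = Mul(2, Pow(o, 2)))
Function('x')(S) = 0 (Function('x')(S) = Mul(0, S) = 0)
Function('M')(Z, P) = Mul(P, Z) (Function('M')(Z, P) = Add(Mul(0, Z), Mul(Z, P)) = Add(0, Mul(P, Z)) = Mul(P, Z))
Pow(Function('M')(Function('n')(6), -73), -1) = Pow(Mul(-73, Mul(2, Pow(6, 2))), -1) = Pow(Mul(-73, Mul(2, 36)), -1) = Pow(Mul(-73, 72), -1) = Pow(-5256, -1) = Rational(-1, 5256)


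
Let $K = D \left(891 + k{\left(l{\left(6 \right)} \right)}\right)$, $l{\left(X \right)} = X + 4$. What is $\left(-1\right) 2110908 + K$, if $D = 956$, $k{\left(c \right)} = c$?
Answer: $-1249552$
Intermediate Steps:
$l{\left(X \right)} = 4 + X$
$K = 861356$ ($K = 956 \left(891 + \left(4 + 6\right)\right) = 956 \left(891 + 10\right) = 956 \cdot 901 = 861356$)
$\left(-1\right) 2110908 + K = \left(-1\right) 2110908 + 861356 = -2110908 + 861356 = -1249552$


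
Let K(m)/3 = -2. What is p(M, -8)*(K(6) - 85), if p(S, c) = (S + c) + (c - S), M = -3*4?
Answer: 1456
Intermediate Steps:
M = -12
K(m) = -6 (K(m) = 3*(-2) = -6)
p(S, c) = 2*c
p(M, -8)*(K(6) - 85) = (2*(-8))*(-6 - 85) = -16*(-91) = 1456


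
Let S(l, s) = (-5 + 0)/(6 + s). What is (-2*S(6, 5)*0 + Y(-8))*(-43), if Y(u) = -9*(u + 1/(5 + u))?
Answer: -3225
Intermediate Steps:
S(l, s) = -5/(6 + s)
Y(u) = -9*u - 9/(5 + u)
(-2*S(6, 5)*0 + Y(-8))*(-43) = (-(-10)/(6 + 5)*0 + 9*(-1 - 1*(-8)² - 5*(-8))/(5 - 8))*(-43) = (-(-10)/11*0 + 9*(-1 - 1*64 + 40)/(-3))*(-43) = (-(-10)/11*0 + 9*(-⅓)*(-1 - 64 + 40))*(-43) = (-2*(-5/11)*0 + 9*(-⅓)*(-25))*(-43) = ((10/11)*0 + 75)*(-43) = (0 + 75)*(-43) = 75*(-43) = -3225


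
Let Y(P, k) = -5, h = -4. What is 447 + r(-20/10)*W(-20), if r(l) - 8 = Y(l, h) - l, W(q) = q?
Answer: 347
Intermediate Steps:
r(l) = 3 - l (r(l) = 8 + (-5 - l) = 3 - l)
447 + r(-20/10)*W(-20) = 447 + (3 - (-20)/10)*(-20) = 447 + (3 - 1*(-2))*(-20) = 447 + (3 + 2)*(-20) = 447 + 5*(-20) = 447 - 100 = 347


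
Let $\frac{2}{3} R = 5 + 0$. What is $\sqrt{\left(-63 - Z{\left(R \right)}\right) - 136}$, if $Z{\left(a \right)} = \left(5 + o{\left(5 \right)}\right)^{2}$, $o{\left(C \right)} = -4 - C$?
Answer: $i \sqrt{215} \approx 14.663 i$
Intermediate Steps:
$R = \frac{15}{2}$ ($R = \frac{3 \left(5 + 0\right)}{2} = \frac{3}{2} \cdot 5 = \frac{15}{2} \approx 7.5$)
$Z{\left(a \right)} = 16$ ($Z{\left(a \right)} = \left(5 - 9\right)^{2} = \left(-4\right)^{2} = 16$)
$\sqrt{\left(-63 - Z{\left(R \right)}\right) - 136} = \sqrt{\left(-63 - 16\right) - 136} = \sqrt{-79 - 136} = \sqrt{-215} = i \sqrt{215}$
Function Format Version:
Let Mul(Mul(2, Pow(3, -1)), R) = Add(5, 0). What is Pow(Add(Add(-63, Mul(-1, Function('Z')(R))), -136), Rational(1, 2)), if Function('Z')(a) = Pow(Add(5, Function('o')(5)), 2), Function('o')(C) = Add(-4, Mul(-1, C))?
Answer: Mul(I, Pow(215, Rational(1, 2))) ≈ Mul(14.663, I)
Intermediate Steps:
R = Rational(15, 2) (R = Mul(Rational(3, 2), Add(5, 0)) = Mul(Rational(3, 2), 5) = Rational(15, 2) ≈ 7.5000)
Function('Z')(a) = 16 (Function('Z')(a) = Pow(Add(5, Add(-4, Mul(-1, 5))), 2) = Pow(Add(5, Add(-4, -5)), 2) = Pow(Add(5, -9), 2) = Pow(-4, 2) = 16)
Pow(Add(Add(-63, Mul(-1, Function('Z')(R))), -136), Rational(1, 2)) = Pow(Add(Add(-63, Mul(-1, 16)), -136), Rational(1, 2)) = Pow(Add(Add(-63, -16), -136), Rational(1, 2)) = Pow(Add(-79, -136), Rational(1, 2)) = Pow(-215, Rational(1, 2)) = Mul(I, Pow(215, Rational(1, 2)))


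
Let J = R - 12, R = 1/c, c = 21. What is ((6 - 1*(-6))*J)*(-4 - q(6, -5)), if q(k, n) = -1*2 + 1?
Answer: 3012/7 ≈ 430.29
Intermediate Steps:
q(k, n) = -1 (q(k, n) = -2 + 1 = -1)
R = 1/21 ≈ 0.047619
J = -251/21 (J = 1/21 - 12 = -251/21 ≈ -11.952)
((6 - 1*(-6))*J)*(-4 - q(6, -5)) = ((6 - 1*(-6))*(-251/21))*(-4 - 1*(-1)) = ((6 + 6)*(-251/21))*(-4 + 1) = (12*(-251/21))*(-3) = -1004/7*(-3) = 3012/7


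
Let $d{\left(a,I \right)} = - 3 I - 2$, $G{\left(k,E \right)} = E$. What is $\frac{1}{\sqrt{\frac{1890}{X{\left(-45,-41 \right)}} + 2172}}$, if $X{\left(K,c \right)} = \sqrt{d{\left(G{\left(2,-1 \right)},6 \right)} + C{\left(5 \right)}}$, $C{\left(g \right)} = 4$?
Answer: $\frac{\sqrt{6}}{3 \sqrt{1448 - 315 i}} \approx 0.021089 + 0.0022673 i$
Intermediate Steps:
$d{\left(a,I \right)} = -2 - 3 I$
$X{\left(K,c \right)} = 4 i$ ($X{\left(K,c \right)} = \sqrt{\left(-2 - 18\right) + 4} = \sqrt{-20 + 4} = \sqrt{-16} = 4 i$)
$\frac{1}{\sqrt{\frac{1890}{X{\left(-45,-41 \right)}} + 2172}} = \frac{1}{\sqrt{\frac{1890}{4 i} + 2172}} = \frac{1}{\sqrt{1890 \left(- \frac{i}{4}\right) + 2172}} = \frac{1}{\sqrt{- \frac{945 i}{2} + 2172}} = \frac{1}{\sqrt{2172 - \frac{945 i}{2}}}$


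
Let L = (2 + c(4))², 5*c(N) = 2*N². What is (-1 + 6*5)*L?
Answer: 51156/25 ≈ 2046.2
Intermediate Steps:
c(N) = 2*N²/5 (c(N) = (2*N²)/5 = 2*N²/5)
L = 1764/25 (L = (2 + (⅖)*4²)² = (2 + (⅖)*16)² = (2 + 32/5)² = (42/5)² = 1764/25 ≈ 70.560)
(-1 + 6*5)*L = (-1 + 6*5)*(1764/25) = (-1 + 30)*(1764/25) = 29*(1764/25) = 51156/25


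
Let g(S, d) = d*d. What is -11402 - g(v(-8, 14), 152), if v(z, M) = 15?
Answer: -34506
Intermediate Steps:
g(S, d) = d²
-11402 - g(v(-8, 14), 152) = -11402 - 1*152² = -11402 - 1*23104 = -11402 - 23104 = -34506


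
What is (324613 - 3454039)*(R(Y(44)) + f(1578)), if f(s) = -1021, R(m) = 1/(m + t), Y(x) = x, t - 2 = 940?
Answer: 1575204400665/493 ≈ 3.1951e+9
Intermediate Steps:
t = 942 (t = 2 + 940 = 942)
R(m) = 1/(942 + m) (R(m) = 1/(m + 942) = 1/(942 + m))
(324613 - 3454039)*(R(Y(44)) + f(1578)) = (324613 - 3454039)*(1/(942 + 44) - 1021) = -3129426*(1/986 - 1021) = -3129426*(-1006705/986) = 1575204400665/493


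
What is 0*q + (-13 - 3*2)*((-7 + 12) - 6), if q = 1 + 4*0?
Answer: 19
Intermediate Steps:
q = 1 (q = 1 + 0 = 1)
0*q + (-13 - 3*2)*((-7 + 12) - 6) = 0*1 + (-13 - 3*2)*((-7 + 12) - 6) = 0 + (-13 - 6)*(5 - 6) = 0 - 19*(-1) = 0 + 19 = 19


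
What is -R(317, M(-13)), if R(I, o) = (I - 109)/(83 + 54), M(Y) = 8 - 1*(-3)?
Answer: -208/137 ≈ -1.5182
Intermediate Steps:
M(Y) = 11 (M(Y) = 8 + 3 = 11)
R(I, o) = -109/137 + I/137 (R(I, o) = (-109 + I)/137 = (-109 + I)*(1/137) = -109/137 + I/137)
-R(317, M(-13)) = -(-109/137 + (1/137)*317) = -(-109/137 + 317/137) = -1*208/137 = -208/137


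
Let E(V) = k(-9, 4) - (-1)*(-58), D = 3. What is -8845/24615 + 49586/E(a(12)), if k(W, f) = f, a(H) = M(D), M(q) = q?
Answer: -13567078/14769 ≈ -918.62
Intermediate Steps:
a(H) = 3
E(V) = -54 (E(V) = 4 - (-1)*(-58) = 4 - 1*58 = 4 - 58 = -54)
-8845/24615 + 49586/E(a(12)) = -8845/24615 + 49586/(-54) = -8845*1/24615 + 49586*(-1/54) = -1769/4923 - 24793/27 = -13567078/14769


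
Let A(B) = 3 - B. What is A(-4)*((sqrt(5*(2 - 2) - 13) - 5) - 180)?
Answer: -1295 + 7*I*sqrt(13) ≈ -1295.0 + 25.239*I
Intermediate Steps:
A(-4)*((sqrt(5*(2 - 2) - 13) - 5) - 180) = (3 - 1*(-4))*((sqrt(5*(2 - 2) - 13) - 5) - 180) = (3 + 4)*((sqrt(5*0 - 13) - 5) - 180) = 7*((sqrt(0 - 13) - 5) - 180) = 7*((sqrt(-13) - 5) - 180) = 7*((I*sqrt(13) - 5) - 180) = 7*((-5 + I*sqrt(13)) - 180) = 7*(-185 + I*sqrt(13)) = -1295 + 7*I*sqrt(13)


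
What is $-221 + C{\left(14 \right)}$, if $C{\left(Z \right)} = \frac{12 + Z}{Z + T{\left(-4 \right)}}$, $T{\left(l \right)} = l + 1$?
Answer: $- \frac{2405}{11} \approx -218.64$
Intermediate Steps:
$T{\left(l \right)} = 1 + l$
$C{\left(Z \right)} = \frac{12 + Z}{-3 + Z}$ ($C{\left(Z \right)} = \frac{12 + Z}{Z + \left(1 - 4\right)} = \frac{12 + Z}{Z - 3} = \frac{12 + Z}{-3 + Z}$)
$-221 + C{\left(14 \right)} = -221 + \frac{12 + 14}{-3 + 14} = -221 + \frac{1}{11} \cdot 26 = -221 + \frac{26}{11} = - \frac{2405}{11}$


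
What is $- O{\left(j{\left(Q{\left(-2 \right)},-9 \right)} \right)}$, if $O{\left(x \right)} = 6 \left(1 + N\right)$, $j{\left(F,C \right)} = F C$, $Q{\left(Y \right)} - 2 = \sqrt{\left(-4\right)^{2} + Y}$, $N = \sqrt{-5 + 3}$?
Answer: $-6 - 6 i \sqrt{2} \approx -6.0 - 8.4853 i$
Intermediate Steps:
$N = i \sqrt{2}$ ($N = \sqrt{-2} = i \sqrt{2} \approx 1.4142 i$)
$Q{\left(Y \right)} = 2 + \sqrt{16 + Y}$ ($Q{\left(Y \right)} = 2 + \sqrt{\left(-4\right)^{2} + Y} = 2 + \sqrt{16 + Y}$)
$j{\left(F,C \right)} = C F$
$O{\left(x \right)} = 6 + 6 i \sqrt{2}$ ($O{\left(x \right)} = 6 \left(1 + i \sqrt{2}\right) = 6 + 6 i \sqrt{2}$)
$- O{\left(j{\left(Q{\left(-2 \right)},-9 \right)} \right)} = - (6 + 6 i \sqrt{2}) = -6 - 6 i \sqrt{2}$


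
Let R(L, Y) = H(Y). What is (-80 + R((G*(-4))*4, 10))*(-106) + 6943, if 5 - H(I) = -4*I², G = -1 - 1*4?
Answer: -27507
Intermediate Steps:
G = -5 (G = -1 - 4 = -5)
H(I) = 5 + 4*I² (H(I) = 5 - (-4)*I² = 5 + 4*I²)
R(L, Y) = 5 + 4*Y²
(-80 + R((G*(-4))*4, 10))*(-106) + 6943 = (-80 + (5 + 4*10²))*(-106) + 6943 = (-80 + (5 + 4*100))*(-106) + 6943 = (-80 + (5 + 400))*(-106) + 6943 = (-80 + 405)*(-106) + 6943 = 325*(-106) + 6943 = -34450 + 6943 = -27507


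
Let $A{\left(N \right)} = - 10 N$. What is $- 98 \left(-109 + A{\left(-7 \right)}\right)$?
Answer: $3822$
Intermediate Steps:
$- 98 \left(-109 + A{\left(-7 \right)}\right) = - 98 \left(-109 - -70\right) = - 98 \left(-109 + 70\right) = \left(-98\right) \left(-39\right) = 3822$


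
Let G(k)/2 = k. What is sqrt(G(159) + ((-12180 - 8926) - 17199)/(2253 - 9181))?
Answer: sqrt(970530097)/1732 ≈ 17.987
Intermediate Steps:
G(k) = 2*k
sqrt(G(159) + ((-12180 - 8926) - 17199)/(2253 - 9181)) = sqrt(2*159 + ((-12180 - 8926) - 17199)/(2253 - 9181)) = sqrt(318 + (-21106 - 17199)/(-6928)) = sqrt(318 - 38305*(-1/6928)) = sqrt(318 + 38305/6928) = sqrt(2241409/6928) = sqrt(970530097)/1732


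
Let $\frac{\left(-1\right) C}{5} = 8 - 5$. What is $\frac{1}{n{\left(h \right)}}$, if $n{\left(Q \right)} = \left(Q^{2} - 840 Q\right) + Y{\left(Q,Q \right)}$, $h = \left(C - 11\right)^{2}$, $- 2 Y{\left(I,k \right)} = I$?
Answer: $- \frac{1}{111202} \approx -8.9926 \cdot 10^{-6}$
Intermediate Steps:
$C = -15$ ($C = - 5 \left(8 - 5\right) = \left(-5\right) 3 = -15$)
$Y{\left(I,k \right)} = - \frac{I}{2}$
$h = 676$ ($h = \left(-15 - 11\right)^{2} = \left(-26\right)^{2} = 676$)
$n{\left(Q \right)} = Q^{2} - \frac{1681 Q}{2}$ ($n{\left(Q \right)} = \left(Q^{2} - 840 Q\right) - \frac{Q}{2} = Q^{2} - \frac{1681 Q}{2}$)
$\frac{1}{n{\left(h \right)}} = \frac{1}{\frac{1}{2} \cdot 676 \left(-1681 + 2 \cdot 676\right)} = \frac{1}{\frac{1}{2} \cdot 676 \left(-1681 + 1352\right)} = \frac{1}{\frac{1}{2} \cdot 676 \left(-329\right)} = \frac{1}{-111202} = - \frac{1}{111202}$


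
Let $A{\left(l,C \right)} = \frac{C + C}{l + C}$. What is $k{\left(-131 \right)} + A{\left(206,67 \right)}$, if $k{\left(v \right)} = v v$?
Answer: $\frac{4685087}{273} \approx 17162.0$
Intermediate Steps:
$A{\left(l,C \right)} = \frac{2 C}{C + l}$
$k{\left(v \right)} = v^{2}$
$k{\left(-131 \right)} + A{\left(206,67 \right)} = \left(-131\right)^{2} + 2 \cdot 67 \frac{1}{67 + 206} = 17161 + 2 \cdot 67 \cdot \frac{1}{273} = 17161 + \frac{134}{273} = \frac{4685087}{273}$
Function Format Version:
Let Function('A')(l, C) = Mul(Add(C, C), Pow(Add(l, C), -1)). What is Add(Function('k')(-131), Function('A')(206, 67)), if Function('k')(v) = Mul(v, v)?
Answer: Rational(4685087, 273) ≈ 17162.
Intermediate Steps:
Function('A')(l, C) = Mul(2, C, Pow(Add(C, l), -1)) (Function('A')(l, C) = Mul(Mul(2, C), Pow(Add(C, l), -1)) = Mul(2, C, Pow(Add(C, l), -1)))
Function('k')(v) = Pow(v, 2)
Add(Function('k')(-131), Function('A')(206, 67)) = Add(Pow(-131, 2), Mul(2, 67, Pow(Add(67, 206), -1))) = Add(17161, Mul(2, 67, Pow(273, -1))) = Add(17161, Mul(2, 67, Rational(1, 273))) = Add(17161, Rational(134, 273)) = Rational(4685087, 273)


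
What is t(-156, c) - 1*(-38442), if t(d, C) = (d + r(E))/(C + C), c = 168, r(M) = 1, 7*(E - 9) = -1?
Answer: 12916357/336 ≈ 38442.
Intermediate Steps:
E = 62/7 (E = 9 + (1/7)*(-1) = 9 - 1/7 = 62/7 ≈ 8.8571)
t(d, C) = (1 + d)/(2*C) (t(d, C) = (d + 1)/(C + C) = (1 + d)/((2*C)) = (1 + d)*(1/(2*C)) = (1 + d)/(2*C))
t(-156, c) - 1*(-38442) = (1/2)*(1 - 156)/168 - 1*(-38442) = (1/2)*(1/168)*(-155) + 38442 = -155/336 + 38442 = 12916357/336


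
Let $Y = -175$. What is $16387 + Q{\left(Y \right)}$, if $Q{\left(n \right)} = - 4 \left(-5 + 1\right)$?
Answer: $16403$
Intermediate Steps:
$Q{\left(n \right)} = 16$ ($Q{\left(n \right)} = \left(-4\right) \left(-4\right) = 16$)
$16387 + Q{\left(Y \right)} = 16387 + 16 = 16403$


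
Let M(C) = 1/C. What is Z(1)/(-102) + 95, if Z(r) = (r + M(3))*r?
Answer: 14533/153 ≈ 94.987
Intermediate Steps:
Z(r) = r*(⅓ + r) (Z(r) = (r + 1/3)*r = (r + ⅓)*r = (⅓ + r)*r = r*(⅓ + r))
Z(1)/(-102) + 95 = (1*(⅓ + 1))/(-102) + 95 = -4/(102*3) + 95 = -1/102*4/3 + 95 = -2/153 + 95 = 14533/153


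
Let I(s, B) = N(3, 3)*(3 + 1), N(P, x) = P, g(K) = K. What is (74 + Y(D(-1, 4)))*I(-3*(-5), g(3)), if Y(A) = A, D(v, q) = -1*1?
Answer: 876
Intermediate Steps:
D(v, q) = -1
I(s, B) = 12 (I(s, B) = 3*(3 + 1) = 3*4 = 12)
(74 + Y(D(-1, 4)))*I(-3*(-5), g(3)) = (74 - 1)*12 = 73*12 = 876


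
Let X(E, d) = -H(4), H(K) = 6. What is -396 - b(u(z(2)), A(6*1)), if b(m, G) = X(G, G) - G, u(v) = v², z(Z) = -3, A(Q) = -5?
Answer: -395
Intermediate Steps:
X(E, d) = -6 (X(E, d) = -1*6 = -6)
b(m, G) = -6 - G
-396 - b(u(z(2)), A(6*1)) = -396 - (-6 - 1*(-5)) = -396 - (-6 + 5) = -396 - 1*(-1) = -396 + 1 = -395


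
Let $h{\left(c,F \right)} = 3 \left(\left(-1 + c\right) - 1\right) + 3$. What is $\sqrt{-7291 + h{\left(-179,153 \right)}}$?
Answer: $i \sqrt{7831} \approx 88.493 i$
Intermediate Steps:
$h{\left(c,F \right)} = -3 + 3 c$ ($h{\left(c,F \right)} = 3 \left(-2 + c\right) + 3 = \left(-6 + 3 c\right) + 3 = -3 + 3 c$)
$\sqrt{-7291 + h{\left(-179,153 \right)}} = \sqrt{-7291 + \left(-3 + 3 \left(-179\right)\right)} = \sqrt{-7291 - 540} = \sqrt{-7831} = i \sqrt{7831}$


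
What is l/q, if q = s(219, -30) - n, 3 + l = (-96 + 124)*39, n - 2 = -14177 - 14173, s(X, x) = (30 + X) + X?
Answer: 1089/28816 ≈ 0.037791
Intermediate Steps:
s(X, x) = 30 + 2*X
n = -28348 (n = 2 + (-14177 - 14173) = 2 - 28350 = -28348)
l = 1089 (l = -3 + (-96 + 124)*39 = -3 + 28*39 = -3 + 1092 = 1089)
q = 28816 (q = (30 + 2*219) - 1*(-28348) = (30 + 438) + 28348 = 468 + 28348 = 28816)
l/q = 1089/28816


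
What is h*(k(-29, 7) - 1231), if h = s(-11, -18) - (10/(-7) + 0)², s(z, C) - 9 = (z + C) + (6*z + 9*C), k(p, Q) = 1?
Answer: 15069960/49 ≈ 3.0755e+5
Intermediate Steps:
s(z, C) = 9 + 7*z + 10*C (s(z, C) = 9 + ((z + C) + (6*z + 9*C)) = 9 + ((C + z) + (6*z + 9*C)) = 9 + (7*z + 10*C) = 9 + 7*z + 10*C)
h = -12252/49 (h = (9 + 7*(-11) + 10*(-18)) - (10/(-7) + 0)² = (9 - 77 - 180) - (10*(-⅐) + 0)² = -248 - (-10/7 + 0)² = -248 - (-10/7)² = -248 - 1*100/49 = -248 - 100/49 = -12252/49 ≈ -250.04)
h*(k(-29, 7) - 1231) = -12252*(1 - 1231)/49 = -12252/49*(-1230) = 15069960/49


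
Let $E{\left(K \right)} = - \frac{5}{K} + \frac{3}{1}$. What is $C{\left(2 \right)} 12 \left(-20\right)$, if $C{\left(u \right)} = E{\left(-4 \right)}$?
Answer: $-1020$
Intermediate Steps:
$E{\left(K \right)} = 3 - \frac{5}{K}$ ($E{\left(K \right)} = - \frac{5}{K} + 3 \cdot 1 = - \frac{5}{K} + 3 = 3 - \frac{5}{K}$)
$C{\left(u \right)} = \frac{17}{4}$ ($C{\left(u \right)} = 3 - \frac{5}{-4} = 3 - - \frac{5}{4} = 3 + \frac{5}{4} = \frac{17}{4}$)
$C{\left(2 \right)} 12 \left(-20\right) = \frac{17}{4} \cdot 12 \left(-20\right) = 51 \left(-20\right) = -1020$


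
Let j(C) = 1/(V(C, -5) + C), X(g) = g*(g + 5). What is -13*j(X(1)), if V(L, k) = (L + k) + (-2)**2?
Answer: -13/11 ≈ -1.1818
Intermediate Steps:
V(L, k) = 4 + L + k (V(L, k) = (L + k) + 4 = 4 + L + k)
X(g) = g*(5 + g)
j(C) = 1/(-1 + 2*C) (j(C) = 1/((4 + C - 5) + C) = 1/((-1 + C) + C) = 1/(-1 + 2*C))
-13*j(X(1)) = -13/(-1 + 2*(1*(5 + 1))) = -13/(-1 + 2*(1*6)) = -13/(-1 + 2*6) = -13/(-1 + 12) = -13/11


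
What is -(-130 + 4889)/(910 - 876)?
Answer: -4759/34 ≈ -139.97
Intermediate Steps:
-(-130 + 4889)/(910 - 876) = -4759/34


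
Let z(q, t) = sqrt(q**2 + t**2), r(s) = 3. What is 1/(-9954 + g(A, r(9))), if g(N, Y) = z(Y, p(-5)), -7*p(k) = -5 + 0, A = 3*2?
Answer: -243873/2427511609 - 7*sqrt(466)/4855023218 ≈ -0.00010049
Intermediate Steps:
A = 6
p(k) = 5/7 (p(k) = -(-5 + 0)/7 = -1/7*(-5) = 5/7)
g(N, Y) = sqrt(25/49 + Y**2) (g(N, Y) = sqrt(Y**2 + (5/7)**2) = sqrt(Y**2 + 25/49) = sqrt(25/49 + Y**2))
1/(-9954 + g(A, r(9))) = 1/(-9954 + sqrt(25 + 49*3**2)/7) = 1/(-9954 + sqrt(25 + 49*9)/7) = 1/(-9954 + sqrt(25 + 441)/7) = 1/(-9954 + sqrt(466)/7)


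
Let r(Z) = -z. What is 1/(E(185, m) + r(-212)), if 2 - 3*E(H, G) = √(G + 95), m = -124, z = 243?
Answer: -727/176186 + I*√29/176186 ≈ -0.0041263 + 3.0565e-5*I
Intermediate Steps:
r(Z) = -243 (r(Z) = -1*243 = -243)
E(H, G) = ⅔ - √(95 + G)/3 (E(H, G) = ⅔ - √(G + 95)/3 = ⅔ - √(95 + G)/3)
1/(E(185, m) + r(-212)) = 1/((⅔ - √(95 - 124)/3) - 243) = 1/((⅔ - I*√29/3) - 243) = 1/(-727/3 - I*√29/3)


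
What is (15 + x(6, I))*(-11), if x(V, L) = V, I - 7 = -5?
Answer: -231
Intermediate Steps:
I = 2 (I = 7 - 5 = 2)
(15 + x(6, I))*(-11) = (15 + 6)*(-11) = 21*(-11) = -231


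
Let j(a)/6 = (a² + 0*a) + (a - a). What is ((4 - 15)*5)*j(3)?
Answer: -2970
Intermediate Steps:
j(a) = 6*a² (j(a) = 6*((a² + 0*a) + (a - a)) = 6*((a² + 0) + 0) = 6*(a² + 0) = 6*a²)
((4 - 15)*5)*j(3) = ((4 - 15)*5)*(6*3²) = (-11*5)*(6*9) = -55*54 = -2970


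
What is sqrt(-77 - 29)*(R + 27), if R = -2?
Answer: 25*I*sqrt(106) ≈ 257.39*I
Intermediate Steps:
sqrt(-77 - 29)*(R + 27) = sqrt(-77 - 29)*(-2 + 27) = sqrt(-106)*25 = (I*sqrt(106))*25 = 25*I*sqrt(106)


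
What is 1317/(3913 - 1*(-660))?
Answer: 1317/4573 ≈ 0.28799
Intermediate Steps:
1317/(3913 - 1*(-660)) = 1317/(3913 + 660) = 1317/4573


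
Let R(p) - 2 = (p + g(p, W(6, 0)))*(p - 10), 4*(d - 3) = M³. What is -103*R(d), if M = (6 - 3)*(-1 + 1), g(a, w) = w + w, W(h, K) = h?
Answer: 10609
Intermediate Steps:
g(a, w) = 2*w
M = 0 (M = 3*0 = 0)
d = 3 (d = 3 + (¼)*0³ = 3 + (¼)*0 = 3 + 0 = 3)
R(p) = 2 + (-10 + p)*(12 + p) (R(p) = 2 + (p + 2*6)*(p - 10) = 2 + (p + 12)*(-10 + p) = 2 + (12 + p)*(-10 + p) = 2 + (-10 + p)*(12 + p))
-103*R(d) = -103*(-118 + 3² + 2*3) = -103*(-118 + 9 + 6) = -103*(-103) = 10609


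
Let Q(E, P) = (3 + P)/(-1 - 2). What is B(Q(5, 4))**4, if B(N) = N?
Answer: 2401/81 ≈ 29.642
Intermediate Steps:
Q(E, P) = -1 - P/3 (Q(E, P) = (3 + P)/(-3) = (3 + P)*(-1/3) = -1 - P/3)
B(Q(5, 4))**4 = (-1 - 1/3*4)**4 = (-1 - 4/3)**4 = (-7/3)**4 = 2401/81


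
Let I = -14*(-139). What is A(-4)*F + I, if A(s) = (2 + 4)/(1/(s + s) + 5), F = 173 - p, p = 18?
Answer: 27778/13 ≈ 2136.8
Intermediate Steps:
I = 1946
F = 155 (F = 173 - 1*18 = 173 - 18 = 155)
A(s) = 6/(5 + 1/(2*s)) (A(s) = 6/(1/(2*s) + 5) = 6/(5 + 1/(2*s)))
A(-4)*F + I = (12*(-4)/(1 + 10*(-4)))*155 + 1946 = (12*(-4)/(1 - 40))*155 + 1946 = (12*(-4)/(-39))*155 + 1946 = (12*(-4)*(-1/39))*155 + 1946 = (16/13)*155 + 1946 = 2480/13 + 1946 = 27778/13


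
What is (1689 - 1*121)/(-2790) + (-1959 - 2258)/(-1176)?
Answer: 1653577/546840 ≈ 3.0239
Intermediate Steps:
(1689 - 1*121)/(-2790) + (-1959 - 2258)/(-1176) = (1689 - 121)*(-1/2790) - 4217*(-1/1176) = 1568*(-1/2790) + 4217/1176 = -784/1395 + 4217/1176 = 1653577/546840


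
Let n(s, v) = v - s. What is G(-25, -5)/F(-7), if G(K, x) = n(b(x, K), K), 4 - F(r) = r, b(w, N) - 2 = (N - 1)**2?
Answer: -703/11 ≈ -63.909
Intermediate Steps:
b(w, N) = 2 + (-1 + N)**2 (b(w, N) = 2 + (N - 1)**2 = 2 + (-1 + N)**2)
F(r) = 4 - r
G(K, x) = -2 + K - (-1 + K)**2 (G(K, x) = K - (2 + (-1 + K)**2) = K + (-2 - (-1 + K)**2) = -2 + K - (-1 + K)**2)
G(-25, -5)/F(-7) = (-2 - 25 - (-1 - 25)**2)/(4 - 1*(-7)) = (-2 - 25 - 1*(-26)**2)/(4 + 7) = (-2 - 25 - 1*676)/11 = (-2 - 25 - 676)*(1/11) = -703*1/11 = -703/11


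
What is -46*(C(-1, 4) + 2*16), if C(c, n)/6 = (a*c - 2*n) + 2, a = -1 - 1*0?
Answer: -92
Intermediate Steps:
a = -1 (a = -1 + 0 = -1)
C(c, n) = 12 - 12*n - 6*c (C(c, n) = 6*((-c - 2*n) + 2) = 6*(2 - c - 2*n) = 12 - 12*n - 6*c)
-46*(C(-1, 4) + 2*16) = -46*((12 - 12*4 - 6*(-1)) + 2*16) = -46*((12 - 48 + 6) + 32) = -46*(-30 + 32) = -46*2 = -92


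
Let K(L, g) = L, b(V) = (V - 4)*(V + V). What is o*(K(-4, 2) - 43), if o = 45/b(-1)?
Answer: -423/2 ≈ -211.50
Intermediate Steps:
b(V) = 2*V*(-4 + V) (b(V) = (-4 + V)*(2*V) = 2*V*(-4 + V))
o = 9/2 (o = 45/((2*(-1)*(-4 - 1))) = 45/((2*(-1)*(-5))) = 45/10 = 45*(⅒) = 9/2 ≈ 4.5000)
o*(K(-4, 2) - 43) = 9*(-4 - 43)/2 = (9/2)*(-47) = -423/2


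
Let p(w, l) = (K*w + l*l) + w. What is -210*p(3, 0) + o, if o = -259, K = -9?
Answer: 4781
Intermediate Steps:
p(w, l) = l**2 - 8*w (p(w, l) = (-9*w + l*l) + w = (-9*w + l**2) + w = (l**2 - 9*w) + w = l**2 - 8*w)
-210*p(3, 0) + o = -210*(0**2 - 8*3) - 259 = -210*(0 - 24) - 259 = -210*(-24) - 259 = 5040 - 259 = 4781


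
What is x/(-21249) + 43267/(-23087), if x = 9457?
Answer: -1137714242/490575663 ≈ -2.3191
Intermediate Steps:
x/(-21249) + 43267/(-23087) = 9457/(-21249) + 43267/(-23087) = 9457*(-1/21249) + 43267*(-1/23087) = -9457/21249 - 43267/23087 = -1137714242/490575663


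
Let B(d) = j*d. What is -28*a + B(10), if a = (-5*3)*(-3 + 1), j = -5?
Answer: -890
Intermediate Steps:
a = 30 (a = -15*(-2) = 30)
B(d) = -5*d
-28*a + B(10) = -28*30 - 5*10 = -840 - 50 = -890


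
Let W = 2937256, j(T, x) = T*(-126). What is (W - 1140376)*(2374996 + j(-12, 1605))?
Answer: 4270299695040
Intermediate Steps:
j(T, x) = -126*T
(W - 1140376)*(2374996 + j(-12, 1605)) = (2937256 - 1140376)*(2374996 - 126*(-12)) = 1796880*(2374996 + 1512) = 1796880*2376508 = 4270299695040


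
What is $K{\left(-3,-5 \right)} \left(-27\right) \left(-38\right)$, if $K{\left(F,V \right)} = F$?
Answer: $-3078$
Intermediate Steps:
$K{\left(-3,-5 \right)} \left(-27\right) \left(-38\right) = \left(-3\right) \left(-27\right) \left(-38\right) = 81 \left(-38\right) = -3078$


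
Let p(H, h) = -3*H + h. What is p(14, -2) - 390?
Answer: -434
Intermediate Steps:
p(H, h) = h - 3*H
p(14, -2) - 390 = (-2 - 3*14) - 390 = (-2 - 42) - 390 = -44 - 390 = -434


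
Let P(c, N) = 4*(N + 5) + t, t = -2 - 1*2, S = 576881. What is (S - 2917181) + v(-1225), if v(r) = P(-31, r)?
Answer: -2345184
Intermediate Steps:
t = -4 (t = -2 - 2 = -4)
P(c, N) = 16 + 4*N (P(c, N) = 4*(N + 5) - 4 = 4*(5 + N) - 4 = (20 + 4*N) - 4 = 16 + 4*N)
v(r) = 16 + 4*r
(S - 2917181) + v(-1225) = (576881 - 2917181) + (16 + 4*(-1225)) = -2340300 + (16 - 4900) = -2340300 - 4884 = -2345184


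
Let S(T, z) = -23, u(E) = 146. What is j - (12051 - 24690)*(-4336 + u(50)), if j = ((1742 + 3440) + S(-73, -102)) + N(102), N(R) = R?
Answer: -52952149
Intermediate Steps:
j = 5261 (j = ((1742 + 3440) - 23) + 102 = (5182 - 23) + 102 = 5159 + 102 = 5261)
j - (12051 - 24690)*(-4336 + u(50)) = 5261 - (12051 - 24690)*(-4336 + 146) = 5261 - (-12639)*(-4190) = 5261 - 1*52957410 = 5261 - 52957410 = -52952149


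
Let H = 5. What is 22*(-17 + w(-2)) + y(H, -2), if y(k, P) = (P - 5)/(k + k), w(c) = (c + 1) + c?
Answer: -4407/10 ≈ -440.70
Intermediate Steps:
w(c) = 1 + 2*c (w(c) = (1 + c) + c = 1 + 2*c)
y(k, P) = (-5 + P)/(2*k) (y(k, P) = (-5 + P)/((2*k)) = (-5 + P)*(1/(2*k)) = (-5 + P)/(2*k))
22*(-17 + w(-2)) + y(H, -2) = 22*(-17 + (1 + 2*(-2))) + (½)*(-5 - 2)/5 = 22*(-17 + (1 - 4)) + (½)*(⅕)*(-7) = 22*(-17 - 3) - 7/10 = 22*(-20) - 7/10 = -440 - 7/10 = -4407/10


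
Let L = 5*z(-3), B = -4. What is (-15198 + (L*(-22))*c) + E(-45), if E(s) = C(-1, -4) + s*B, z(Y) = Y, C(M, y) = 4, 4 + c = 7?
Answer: -14024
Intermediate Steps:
c = 3 (c = -4 + 7 = 3)
L = -15 (L = 5*(-3) = -15)
E(s) = 4 - 4*s (E(s) = 4 + s*(-4) = 4 - 4*s)
(-15198 + (L*(-22))*c) + E(-45) = (-15198 - 15*(-22)*3) + (4 - 4*(-45)) = (-15198 + 330*3) + (4 + 180) = (-15198 + 990) + 184 = -14208 + 184 = -14024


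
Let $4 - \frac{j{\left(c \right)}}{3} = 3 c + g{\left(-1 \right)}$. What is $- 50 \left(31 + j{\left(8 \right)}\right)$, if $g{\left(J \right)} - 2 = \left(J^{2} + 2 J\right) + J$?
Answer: $1450$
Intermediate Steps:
$g{\left(J \right)} = 2 + J^{2} + 3 J$ ($g{\left(J \right)} = 2 + \left(\left(J^{2} + 2 J\right) + J\right) = 2 + \left(J^{2} + 3 J\right) = 2 + J^{2} + 3 J$)
$j{\left(c \right)} = 12 - 9 c$ ($j{\left(c \right)} = 12 - 3 \left(3 c + \left(2 + \left(-1\right)^{2} + 3 \left(-1\right)\right)\right) = 12 - 3 \left(3 c + \left(2 + 1 - 3\right)\right) = 12 - 3 \left(3 c + 0\right) = 12 - 3 \cdot 3 c = 12 - 9 c$)
$- 50 \left(31 + j{\left(8 \right)}\right) = - 50 \left(31 + \left(12 - 72\right)\right) = - 50 \left(31 - 60\right) = \left(-50\right) \left(-29\right) = 1450$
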